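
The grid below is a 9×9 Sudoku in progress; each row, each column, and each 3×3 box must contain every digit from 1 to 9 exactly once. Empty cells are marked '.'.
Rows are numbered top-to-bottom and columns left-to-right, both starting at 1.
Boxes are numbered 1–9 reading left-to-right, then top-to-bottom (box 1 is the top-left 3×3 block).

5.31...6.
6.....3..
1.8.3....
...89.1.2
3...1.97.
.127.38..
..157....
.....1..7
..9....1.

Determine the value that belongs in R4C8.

Cell R4C8 itself could take any of {3, 4, 5} by direct elimination.
Consider where 3 can go in row 4.
R4C1 is out (column 1 already has a 3).
R4C2 is out (box 4 already has a 3).
R4C3 is out (column 3 already has a 3).
R4C6 is out (column 6 already has a 3).
So the only cell in row 4 that can hold 3 is R4C8.
Therefore R4C8 = 3.

3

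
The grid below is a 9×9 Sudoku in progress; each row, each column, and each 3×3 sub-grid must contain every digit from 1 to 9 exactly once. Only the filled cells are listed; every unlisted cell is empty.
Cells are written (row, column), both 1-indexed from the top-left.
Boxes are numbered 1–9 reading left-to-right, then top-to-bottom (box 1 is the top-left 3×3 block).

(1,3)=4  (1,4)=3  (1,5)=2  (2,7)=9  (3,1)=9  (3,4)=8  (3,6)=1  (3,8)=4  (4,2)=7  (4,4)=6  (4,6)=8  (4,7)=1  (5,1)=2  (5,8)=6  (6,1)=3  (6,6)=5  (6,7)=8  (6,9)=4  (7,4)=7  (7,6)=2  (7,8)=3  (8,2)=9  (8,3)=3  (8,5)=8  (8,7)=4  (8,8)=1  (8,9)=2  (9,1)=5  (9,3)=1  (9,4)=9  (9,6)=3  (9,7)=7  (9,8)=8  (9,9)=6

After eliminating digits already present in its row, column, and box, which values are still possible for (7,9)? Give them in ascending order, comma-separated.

5,9

Row 7 already contains {2, 3, 7}.
Column 9 already contains {2, 4, 6}.
Its 3×3 block (box 9) already contains {1, 2, 3, 4, 6, 7, 8}.
Removing those from 1–9 leaves {5, 9} as the candidates for (7,9).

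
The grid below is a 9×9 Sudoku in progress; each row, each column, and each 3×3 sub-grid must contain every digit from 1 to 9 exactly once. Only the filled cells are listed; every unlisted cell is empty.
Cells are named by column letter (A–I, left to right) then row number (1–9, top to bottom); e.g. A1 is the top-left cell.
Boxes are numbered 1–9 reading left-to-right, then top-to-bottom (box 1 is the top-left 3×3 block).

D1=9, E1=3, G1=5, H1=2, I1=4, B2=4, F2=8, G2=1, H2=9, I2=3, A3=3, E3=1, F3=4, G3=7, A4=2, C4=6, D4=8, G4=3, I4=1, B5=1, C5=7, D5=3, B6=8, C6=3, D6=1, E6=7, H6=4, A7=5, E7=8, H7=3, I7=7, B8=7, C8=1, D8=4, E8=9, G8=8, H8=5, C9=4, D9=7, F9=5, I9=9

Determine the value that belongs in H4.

Row 4 already contains {1, 2, 3, 6, 8}.
Column H already contains {2, 3, 4, 5, 9}.
Its 3×3 block (box 6) already contains {1, 3, 4}.
The only value from 1–9 not eliminated is 7, so H4 = 7.

7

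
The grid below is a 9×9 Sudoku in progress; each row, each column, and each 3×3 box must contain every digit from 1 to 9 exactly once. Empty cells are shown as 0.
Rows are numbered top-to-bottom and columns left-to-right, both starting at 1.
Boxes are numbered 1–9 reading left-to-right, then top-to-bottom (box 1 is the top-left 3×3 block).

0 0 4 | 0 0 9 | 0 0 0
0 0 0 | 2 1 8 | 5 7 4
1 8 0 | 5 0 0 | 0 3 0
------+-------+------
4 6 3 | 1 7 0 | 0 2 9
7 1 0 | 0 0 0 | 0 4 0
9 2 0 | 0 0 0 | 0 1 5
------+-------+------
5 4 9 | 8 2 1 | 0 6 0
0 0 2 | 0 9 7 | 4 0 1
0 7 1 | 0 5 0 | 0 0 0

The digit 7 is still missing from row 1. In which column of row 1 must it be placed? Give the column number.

4

Consider where 7 can go in row 1.
R1C1 is out (column 1 already has a 7). R1C2 is out (column 2 already has a 7). R1C5 is out (column 5 already has a 7). R1C7 is out (box 3 already has a 7). The remaining empty cells in row 1 are similarly blocked.
So the only cell in row 1 that can hold 7 is R1C4.
That is column 4.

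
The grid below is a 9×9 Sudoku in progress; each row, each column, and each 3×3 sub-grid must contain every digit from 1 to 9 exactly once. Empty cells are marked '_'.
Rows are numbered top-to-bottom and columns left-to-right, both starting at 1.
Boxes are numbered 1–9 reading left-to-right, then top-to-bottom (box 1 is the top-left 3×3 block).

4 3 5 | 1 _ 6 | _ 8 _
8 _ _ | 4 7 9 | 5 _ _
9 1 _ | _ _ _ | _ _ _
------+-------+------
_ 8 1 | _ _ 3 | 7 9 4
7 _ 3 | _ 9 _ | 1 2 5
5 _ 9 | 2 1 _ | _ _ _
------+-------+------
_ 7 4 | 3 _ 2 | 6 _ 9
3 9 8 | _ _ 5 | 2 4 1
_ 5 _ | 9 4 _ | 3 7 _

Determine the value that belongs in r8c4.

7

Cell r8c4 itself could take any of {6, 7} by direct elimination.
Consider where 7 can go in column 4.
r3c4 is out (box 2 already has a 7).
r4c4 is out (row 4 already has a 7).
r5c4 is out (row 5 already has a 7).
So the only cell in column 4 that can hold 7 is r8c4.
Therefore r8c4 = 7.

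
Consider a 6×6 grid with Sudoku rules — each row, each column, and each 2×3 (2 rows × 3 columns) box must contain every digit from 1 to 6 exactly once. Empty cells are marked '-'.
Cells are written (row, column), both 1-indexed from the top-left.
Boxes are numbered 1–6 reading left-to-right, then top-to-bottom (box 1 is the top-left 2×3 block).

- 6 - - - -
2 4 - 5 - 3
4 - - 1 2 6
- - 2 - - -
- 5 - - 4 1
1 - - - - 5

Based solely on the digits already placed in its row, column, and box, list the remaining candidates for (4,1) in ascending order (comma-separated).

3,5,6

Row 4 already contains {2}.
Column 1 already contains {1, 2, 4}.
Its 2×3 block (box 3) already contains {2, 4}.
Removing those from 1–6 leaves {3, 5, 6} as the candidates for (4,1).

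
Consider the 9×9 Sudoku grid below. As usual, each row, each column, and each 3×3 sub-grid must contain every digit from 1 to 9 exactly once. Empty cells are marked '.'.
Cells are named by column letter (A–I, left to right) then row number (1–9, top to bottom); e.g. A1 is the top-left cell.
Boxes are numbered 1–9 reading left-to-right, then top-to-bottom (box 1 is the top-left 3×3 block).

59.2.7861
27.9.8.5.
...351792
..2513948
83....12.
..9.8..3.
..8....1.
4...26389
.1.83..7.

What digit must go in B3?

Cell B3 itself could take any of {4, 6, 8} by direct elimination.
Consider where 8 can go in box 1.
C1 is out (row 1 already has a 8).
C2 is out (row 2 already has a 8).
A3 is out (column A already has a 8).
C3 is out (column C already has a 8).
So the only cell in box 1 that can hold 8 is B3.
Therefore B3 = 8.

8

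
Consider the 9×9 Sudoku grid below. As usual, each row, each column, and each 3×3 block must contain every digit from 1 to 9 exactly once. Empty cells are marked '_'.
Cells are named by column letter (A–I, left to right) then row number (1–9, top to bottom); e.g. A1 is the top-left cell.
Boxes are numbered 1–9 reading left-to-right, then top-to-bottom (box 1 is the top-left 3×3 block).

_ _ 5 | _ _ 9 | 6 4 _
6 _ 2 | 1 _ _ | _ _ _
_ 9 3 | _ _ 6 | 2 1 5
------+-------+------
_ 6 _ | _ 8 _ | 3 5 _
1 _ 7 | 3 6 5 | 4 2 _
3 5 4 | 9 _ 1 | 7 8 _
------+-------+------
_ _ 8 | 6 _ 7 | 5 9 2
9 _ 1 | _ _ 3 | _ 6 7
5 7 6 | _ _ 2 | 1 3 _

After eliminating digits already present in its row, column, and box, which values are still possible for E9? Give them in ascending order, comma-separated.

4,9

Row 9 already contains {1, 2, 3, 5, 6, 7}.
Column E already contains {6, 8}.
Its 3×3 block (box 8) already contains {2, 3, 6, 7}.
Removing those from 1–9 leaves {4, 9} as the candidates for E9.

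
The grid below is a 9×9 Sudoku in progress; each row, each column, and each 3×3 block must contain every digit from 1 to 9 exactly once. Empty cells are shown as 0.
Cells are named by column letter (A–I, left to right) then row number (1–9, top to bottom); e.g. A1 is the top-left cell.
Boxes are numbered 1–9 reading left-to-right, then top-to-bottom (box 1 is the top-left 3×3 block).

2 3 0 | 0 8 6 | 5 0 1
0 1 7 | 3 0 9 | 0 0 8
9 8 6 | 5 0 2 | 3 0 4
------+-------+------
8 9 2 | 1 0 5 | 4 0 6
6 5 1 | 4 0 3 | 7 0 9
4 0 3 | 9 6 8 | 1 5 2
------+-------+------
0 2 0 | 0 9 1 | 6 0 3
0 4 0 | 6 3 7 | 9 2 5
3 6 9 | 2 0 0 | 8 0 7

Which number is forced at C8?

8

Row 8 already contains {2, 3, 4, 5, 6, 7, 9}.
Column C already contains {1, 2, 3, 6, 7, 9}.
Its 3×3 block (box 7) already contains {2, 3, 4, 6, 9}.
The only value from 1–9 not eliminated is 8, so C8 = 8.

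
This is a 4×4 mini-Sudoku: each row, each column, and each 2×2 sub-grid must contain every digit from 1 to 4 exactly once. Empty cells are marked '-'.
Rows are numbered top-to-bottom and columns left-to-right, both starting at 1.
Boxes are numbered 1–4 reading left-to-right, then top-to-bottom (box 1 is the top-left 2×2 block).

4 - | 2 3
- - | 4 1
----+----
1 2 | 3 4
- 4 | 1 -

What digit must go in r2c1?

Cell r2c1 itself could take any of {2, 3} by direct elimination.
Consider where 2 can go in row 2.
r2c2 is out (column 2 already has a 2).
So the only cell in row 2 that can hold 2 is r2c1.
Therefore r2c1 = 2.

2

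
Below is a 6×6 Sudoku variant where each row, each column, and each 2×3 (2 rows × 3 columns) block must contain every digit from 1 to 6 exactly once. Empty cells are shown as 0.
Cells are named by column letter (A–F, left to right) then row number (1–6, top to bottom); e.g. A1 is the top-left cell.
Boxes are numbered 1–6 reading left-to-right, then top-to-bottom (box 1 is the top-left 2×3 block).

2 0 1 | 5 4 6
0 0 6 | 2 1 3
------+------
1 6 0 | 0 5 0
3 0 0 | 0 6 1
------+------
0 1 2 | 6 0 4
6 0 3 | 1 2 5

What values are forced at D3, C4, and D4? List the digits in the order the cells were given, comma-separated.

3,5,4

For D3:
  Consider where 3 can go in column D.
  D4 is out (row 4 already has a 3).
  So the only cell in column D that can hold 3 is D3.
  So D3 = 3.
For C4:
  Consider where 5 can go in column C.
  C3 is out (row 3 already has a 5).
  So the only cell in column C that can hold 5 is C4.
  So C4 = 5.
For D4:
  Row 4 already contains {1, 3, 6}.
  Column D already contains {1, 2, 5, 6}.
  Its 2×3 block (box 4) already contains {1, 5, 6}.
  The only value from 1–6 not eliminated is 4, so D4 = 4.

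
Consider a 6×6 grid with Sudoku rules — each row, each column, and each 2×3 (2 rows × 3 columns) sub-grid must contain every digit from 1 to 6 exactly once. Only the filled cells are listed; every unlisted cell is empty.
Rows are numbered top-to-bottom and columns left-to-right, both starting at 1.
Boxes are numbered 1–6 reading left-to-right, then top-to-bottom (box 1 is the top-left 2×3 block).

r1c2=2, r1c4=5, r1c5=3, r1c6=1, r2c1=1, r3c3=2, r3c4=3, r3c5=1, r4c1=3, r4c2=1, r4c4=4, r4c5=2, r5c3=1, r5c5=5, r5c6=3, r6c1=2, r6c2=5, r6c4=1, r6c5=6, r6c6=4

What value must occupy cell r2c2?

3

Cell r2c2 itself could take any of {3, 4, 6} by direct elimination.
Consider where 3 can go in column 2.
r3c2 is out (row 3 already has a 3).
r5c2 is out (row 5 already has a 3).
So the only cell in column 2 that can hold 3 is r2c2.
Therefore r2c2 = 3.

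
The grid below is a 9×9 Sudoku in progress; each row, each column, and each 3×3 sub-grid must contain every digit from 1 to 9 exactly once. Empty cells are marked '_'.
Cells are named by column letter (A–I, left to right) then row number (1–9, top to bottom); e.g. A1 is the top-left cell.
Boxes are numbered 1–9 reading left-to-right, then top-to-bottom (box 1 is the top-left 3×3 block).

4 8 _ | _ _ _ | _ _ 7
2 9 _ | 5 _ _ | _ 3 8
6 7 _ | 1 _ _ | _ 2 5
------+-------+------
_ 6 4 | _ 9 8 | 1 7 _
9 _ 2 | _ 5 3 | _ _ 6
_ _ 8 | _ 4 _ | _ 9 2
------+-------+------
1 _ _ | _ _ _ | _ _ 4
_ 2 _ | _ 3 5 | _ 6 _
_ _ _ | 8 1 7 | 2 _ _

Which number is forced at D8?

4

Cell D8 itself could take any of {4, 9} by direct elimination.
Consider where 4 can go in box 8.
D7 is out (row 7 already has a 4).
E7 is out (row 7 already has a 4).
F7 is out (row 7 already has a 4).
So the only cell in box 8 that can hold 4 is D8.
Therefore D8 = 4.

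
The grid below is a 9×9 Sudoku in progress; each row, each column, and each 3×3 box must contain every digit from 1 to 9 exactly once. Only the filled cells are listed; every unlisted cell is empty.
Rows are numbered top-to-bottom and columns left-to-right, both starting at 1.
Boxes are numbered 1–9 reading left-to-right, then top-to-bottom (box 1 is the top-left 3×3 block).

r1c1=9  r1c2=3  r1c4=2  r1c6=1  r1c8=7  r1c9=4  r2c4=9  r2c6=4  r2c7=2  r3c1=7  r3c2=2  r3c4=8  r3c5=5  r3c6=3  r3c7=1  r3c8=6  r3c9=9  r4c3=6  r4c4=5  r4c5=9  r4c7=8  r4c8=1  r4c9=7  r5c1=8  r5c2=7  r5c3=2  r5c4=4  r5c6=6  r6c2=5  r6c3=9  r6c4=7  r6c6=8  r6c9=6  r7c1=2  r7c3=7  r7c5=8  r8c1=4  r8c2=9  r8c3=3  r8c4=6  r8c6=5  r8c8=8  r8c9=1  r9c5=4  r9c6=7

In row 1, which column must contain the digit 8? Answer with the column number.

Consider where 8 can go in row 1.
r1c5 is out (column 5 already has a 8).
r1c7 is out (column 7 already has a 8).
So the only cell in row 1 that can hold 8 is r1c3.
That is column 3.

3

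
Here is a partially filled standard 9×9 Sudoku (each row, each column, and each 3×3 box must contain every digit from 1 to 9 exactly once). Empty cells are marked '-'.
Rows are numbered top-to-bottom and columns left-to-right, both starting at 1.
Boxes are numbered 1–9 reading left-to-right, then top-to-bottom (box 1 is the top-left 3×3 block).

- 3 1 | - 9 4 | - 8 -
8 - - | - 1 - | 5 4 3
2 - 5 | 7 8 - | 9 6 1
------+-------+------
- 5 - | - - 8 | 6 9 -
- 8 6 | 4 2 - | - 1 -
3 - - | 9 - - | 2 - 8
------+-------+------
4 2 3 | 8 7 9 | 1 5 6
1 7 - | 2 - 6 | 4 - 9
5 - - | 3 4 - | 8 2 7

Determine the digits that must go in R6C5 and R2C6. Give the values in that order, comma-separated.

6,2

For R6C5:
  Consider where 6 can go in row 6.
  R6C2 is out (box 4 already has a 6).
  R6C3 is out (column 3 already has a 6).
  R6C6 is out (column 6 already has a 6).
  R6C8 is out (column 8 already has a 6).
  So the only cell in row 6 that can hold 6 is R6C5.
  So R6C5 = 6.
For R2C6:
  Row 2 already contains {1, 3, 4, 5, 8}.
  Column 6 already contains {4, 6, 8, 9}.
  Its 3×3 block (box 2) already contains {1, 4, 7, 8, 9}.
  The only value from 1–9 not eliminated is 2, so R2C6 = 2.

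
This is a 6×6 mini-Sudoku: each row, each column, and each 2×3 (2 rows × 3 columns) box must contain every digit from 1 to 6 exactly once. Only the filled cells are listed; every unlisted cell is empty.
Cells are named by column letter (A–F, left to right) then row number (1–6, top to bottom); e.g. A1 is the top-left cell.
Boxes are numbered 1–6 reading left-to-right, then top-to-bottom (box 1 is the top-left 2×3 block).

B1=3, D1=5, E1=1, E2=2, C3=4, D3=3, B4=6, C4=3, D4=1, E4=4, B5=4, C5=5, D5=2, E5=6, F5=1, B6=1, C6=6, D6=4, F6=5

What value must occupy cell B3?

Cell B3 itself could take any of {2, 5} by direct elimination.
Consider where 2 can go in column B.
B2 is out (row 2 already has a 2).
So the only cell in column B that can hold 2 is B3.
Therefore B3 = 2.

2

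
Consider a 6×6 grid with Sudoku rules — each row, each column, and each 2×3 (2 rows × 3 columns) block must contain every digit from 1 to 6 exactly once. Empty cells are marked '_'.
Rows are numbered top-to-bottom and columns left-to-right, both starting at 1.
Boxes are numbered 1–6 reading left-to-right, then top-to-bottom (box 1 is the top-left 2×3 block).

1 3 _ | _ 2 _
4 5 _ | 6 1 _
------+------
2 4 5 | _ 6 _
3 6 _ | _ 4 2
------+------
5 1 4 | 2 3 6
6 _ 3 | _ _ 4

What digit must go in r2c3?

2

Row 2 already contains {1, 4, 5, 6}.
Column 3 already contains {3, 4, 5}.
Its 2×3 block (box 1) already contains {1, 3, 4, 5}.
The only value from 1–6 not eliminated is 2, so r2c3 = 2.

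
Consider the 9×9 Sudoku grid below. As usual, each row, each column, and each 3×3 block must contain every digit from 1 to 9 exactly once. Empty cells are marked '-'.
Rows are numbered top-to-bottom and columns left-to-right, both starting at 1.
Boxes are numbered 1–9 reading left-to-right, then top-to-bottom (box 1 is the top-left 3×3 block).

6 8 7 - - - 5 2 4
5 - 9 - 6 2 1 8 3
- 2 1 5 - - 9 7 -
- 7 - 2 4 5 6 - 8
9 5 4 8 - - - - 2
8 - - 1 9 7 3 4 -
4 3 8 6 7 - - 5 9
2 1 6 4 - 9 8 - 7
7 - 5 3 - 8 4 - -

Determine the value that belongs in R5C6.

6

Cell R5C6 itself could take any of {3, 6} by direct elimination.
Consider where 6 can go in row 5.
R5C5 is out (column 5 already has a 6).
R5C7 is out (column 7 already has a 6).
R5C8 is out (box 6 already has a 6).
So the only cell in row 5 that can hold 6 is R5C6.
Therefore R5C6 = 6.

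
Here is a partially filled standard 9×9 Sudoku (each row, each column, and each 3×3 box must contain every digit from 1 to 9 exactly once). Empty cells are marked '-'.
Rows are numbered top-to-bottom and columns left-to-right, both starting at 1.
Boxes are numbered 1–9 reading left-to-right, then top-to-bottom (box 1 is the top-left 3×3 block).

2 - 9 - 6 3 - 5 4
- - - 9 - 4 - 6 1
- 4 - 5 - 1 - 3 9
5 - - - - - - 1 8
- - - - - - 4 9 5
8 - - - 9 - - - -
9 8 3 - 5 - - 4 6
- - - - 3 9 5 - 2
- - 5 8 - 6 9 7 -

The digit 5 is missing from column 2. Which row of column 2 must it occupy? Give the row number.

Consider where 5 can go in column 2.
r1c2 is out (row 1 already has a 5). r4c2 is out (row 4 already has a 5). r5c2 is out (row 5 already has a 5). r6c2 is out (box 4 already has a 5). The remaining empty cells in column 2 are similarly blocked.
So the only cell in column 2 that can hold 5 is r2c2.
That is row 2.

2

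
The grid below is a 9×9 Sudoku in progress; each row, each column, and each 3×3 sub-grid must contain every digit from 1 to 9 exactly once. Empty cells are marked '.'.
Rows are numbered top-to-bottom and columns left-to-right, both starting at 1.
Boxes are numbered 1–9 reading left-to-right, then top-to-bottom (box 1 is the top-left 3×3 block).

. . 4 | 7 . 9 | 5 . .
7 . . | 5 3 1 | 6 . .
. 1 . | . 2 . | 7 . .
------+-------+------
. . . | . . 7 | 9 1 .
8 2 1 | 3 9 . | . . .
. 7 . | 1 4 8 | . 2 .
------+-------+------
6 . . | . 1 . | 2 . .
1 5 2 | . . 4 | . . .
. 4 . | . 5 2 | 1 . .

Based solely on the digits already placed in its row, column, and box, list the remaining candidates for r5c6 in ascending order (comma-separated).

Row 5 already contains {1, 2, 3, 8, 9}.
Column 6 already contains {1, 2, 4, 7, 8, 9}.
Its 3×3 block (box 5) already contains {1, 3, 4, 7, 8, 9}.
Removing those from 1–9 leaves {5, 6} as the candidates for r5c6.

5,6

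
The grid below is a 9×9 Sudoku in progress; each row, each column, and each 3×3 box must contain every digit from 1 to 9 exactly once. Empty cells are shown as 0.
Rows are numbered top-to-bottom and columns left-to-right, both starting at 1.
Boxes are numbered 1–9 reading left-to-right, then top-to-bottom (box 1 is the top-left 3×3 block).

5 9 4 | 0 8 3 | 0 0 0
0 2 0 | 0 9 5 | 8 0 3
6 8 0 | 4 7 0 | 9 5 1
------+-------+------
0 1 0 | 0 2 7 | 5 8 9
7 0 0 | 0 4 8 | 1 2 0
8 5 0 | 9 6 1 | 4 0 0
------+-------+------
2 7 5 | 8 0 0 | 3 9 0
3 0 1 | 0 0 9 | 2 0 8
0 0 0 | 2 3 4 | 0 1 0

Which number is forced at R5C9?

6

Row 5 already contains {1, 2, 4, 7, 8}.
Column 9 already contains {1, 3, 8, 9}.
Its 3×3 block (box 6) already contains {1, 2, 4, 5, 8, 9}.
The only value from 1–9 not eliminated is 6, so R5C9 = 6.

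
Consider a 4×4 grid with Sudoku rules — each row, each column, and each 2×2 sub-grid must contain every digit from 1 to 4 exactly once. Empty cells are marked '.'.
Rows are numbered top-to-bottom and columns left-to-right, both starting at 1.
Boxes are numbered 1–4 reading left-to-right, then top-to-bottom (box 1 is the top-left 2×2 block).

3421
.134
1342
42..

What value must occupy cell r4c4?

3

Row 4 already contains {2, 4}.
Column 4 already contains {1, 2, 4}.
Its 2×2 block (box 4) already contains {2, 4}.
The only value from 1–4 not eliminated is 3, so r4c4 = 3.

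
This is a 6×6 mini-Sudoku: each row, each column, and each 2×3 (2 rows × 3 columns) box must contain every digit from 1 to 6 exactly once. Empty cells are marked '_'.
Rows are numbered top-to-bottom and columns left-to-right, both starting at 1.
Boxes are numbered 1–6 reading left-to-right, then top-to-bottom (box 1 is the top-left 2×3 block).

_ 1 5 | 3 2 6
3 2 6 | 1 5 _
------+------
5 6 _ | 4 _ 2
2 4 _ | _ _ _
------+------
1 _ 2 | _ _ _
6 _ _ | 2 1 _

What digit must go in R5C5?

4

Cell R5C5 itself could take any of {3, 4, 6} by direct elimination.
Consider where 4 can go in column 5.
R3C5 is out (row 3 already has a 4).
R4C5 is out (row 4 already has a 4).
So the only cell in column 5 that can hold 4 is R5C5.
Therefore R5C5 = 4.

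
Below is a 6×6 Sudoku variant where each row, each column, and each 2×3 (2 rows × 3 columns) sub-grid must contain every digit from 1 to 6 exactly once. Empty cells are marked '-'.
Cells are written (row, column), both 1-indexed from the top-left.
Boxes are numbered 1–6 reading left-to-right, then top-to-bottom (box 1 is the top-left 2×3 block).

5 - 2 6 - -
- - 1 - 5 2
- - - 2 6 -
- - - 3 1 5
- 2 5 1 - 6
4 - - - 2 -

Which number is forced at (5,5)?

4

Cell (5,5) itself could take any of {3, 4} by direct elimination.
Consider where 4 can go in box 6.
(6,4) is out (row 6 already has a 4).
(6,6) is out (row 6 already has a 4).
So the only cell in box 6 that can hold 4 is (5,5).
Therefore (5,5) = 4.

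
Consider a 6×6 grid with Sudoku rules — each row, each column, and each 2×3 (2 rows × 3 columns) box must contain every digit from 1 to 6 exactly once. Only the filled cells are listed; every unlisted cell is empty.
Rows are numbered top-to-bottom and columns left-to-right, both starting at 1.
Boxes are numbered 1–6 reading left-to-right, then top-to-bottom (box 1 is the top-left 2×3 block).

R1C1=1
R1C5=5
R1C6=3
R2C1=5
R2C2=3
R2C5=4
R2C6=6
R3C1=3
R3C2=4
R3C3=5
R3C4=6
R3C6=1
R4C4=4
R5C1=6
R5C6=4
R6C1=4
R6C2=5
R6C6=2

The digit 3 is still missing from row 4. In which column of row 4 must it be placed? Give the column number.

Consider where 3 can go in row 4.
R4C1 is out (column 1 already has a 3).
R4C2 is out (column 2 already has a 3).
R4C3 is out (box 3 already has a 3).
R4C6 is out (column 6 already has a 3).
So the only cell in row 4 that can hold 3 is R4C5.
That is column 5.

5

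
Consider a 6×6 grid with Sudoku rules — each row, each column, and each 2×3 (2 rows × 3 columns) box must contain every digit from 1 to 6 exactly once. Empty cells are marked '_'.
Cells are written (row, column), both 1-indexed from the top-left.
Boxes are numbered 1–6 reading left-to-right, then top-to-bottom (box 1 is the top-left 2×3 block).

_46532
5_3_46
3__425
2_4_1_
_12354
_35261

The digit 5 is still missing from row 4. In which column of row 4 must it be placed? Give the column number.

2

Consider where 5 can go in row 4.
(4,4) is out (column 4 already has a 5).
(4,6) is out (column 6 already has a 5).
So the only cell in row 4 that can hold 5 is (4,2).
That is column 2.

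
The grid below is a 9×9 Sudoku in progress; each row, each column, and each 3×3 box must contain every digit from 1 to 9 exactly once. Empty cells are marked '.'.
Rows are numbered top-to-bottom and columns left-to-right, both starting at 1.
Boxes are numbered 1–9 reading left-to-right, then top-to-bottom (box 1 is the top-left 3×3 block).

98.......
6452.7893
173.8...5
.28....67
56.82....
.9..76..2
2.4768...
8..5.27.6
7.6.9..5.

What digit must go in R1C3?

Row 1 already contains {8, 9}.
Column 3 already contains {3, 4, 5, 6, 8}.
Its 3×3 block (box 1) already contains {1, 3, 4, 5, 6, 7, 8, 9}.
The only value from 1–9 not eliminated is 2, so R1C3 = 2.

2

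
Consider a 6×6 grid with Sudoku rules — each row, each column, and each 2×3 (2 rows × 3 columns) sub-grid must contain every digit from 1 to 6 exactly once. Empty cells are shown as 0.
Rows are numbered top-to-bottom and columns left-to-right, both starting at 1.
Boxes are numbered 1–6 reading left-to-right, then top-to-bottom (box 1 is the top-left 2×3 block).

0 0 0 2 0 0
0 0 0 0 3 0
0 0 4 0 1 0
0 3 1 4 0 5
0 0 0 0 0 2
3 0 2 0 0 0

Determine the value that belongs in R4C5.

Cell R4C5 itself could take any of {2, 6} by direct elimination.
Consider where 2 can go in column 5.
R1C5 is out (row 1 already has a 2).
R5C5 is out (row 5 already has a 2).
R6C5 is out (row 6 already has a 2).
So the only cell in column 5 that can hold 2 is R4C5.
Therefore R4C5 = 2.

2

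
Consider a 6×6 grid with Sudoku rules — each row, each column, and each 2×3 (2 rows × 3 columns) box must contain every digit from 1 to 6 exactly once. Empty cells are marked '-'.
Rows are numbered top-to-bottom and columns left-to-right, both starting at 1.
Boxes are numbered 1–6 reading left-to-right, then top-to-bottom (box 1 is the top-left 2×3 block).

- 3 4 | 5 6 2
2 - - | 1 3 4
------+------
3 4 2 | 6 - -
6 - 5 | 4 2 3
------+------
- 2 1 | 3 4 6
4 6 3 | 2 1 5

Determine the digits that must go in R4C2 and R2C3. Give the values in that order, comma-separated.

1,6

For R4C2:
  Row 4 already contains {2, 3, 4, 5, 6}.
  Column 2 already contains {2, 3, 4, 6}.
  Its 2×3 block (box 3) already contains {2, 3, 4, 5, 6}.
  The only value from 1–6 not eliminated is 1, so R4C2 = 1.
For R2C3:
  Row 2 already contains {1, 2, 3, 4}.
  Column 3 already contains {1, 2, 3, 4, 5}.
  Its 2×3 block (box 1) already contains {2, 3, 4}.
  The only value from 1–6 not eliminated is 6, so R2C3 = 6.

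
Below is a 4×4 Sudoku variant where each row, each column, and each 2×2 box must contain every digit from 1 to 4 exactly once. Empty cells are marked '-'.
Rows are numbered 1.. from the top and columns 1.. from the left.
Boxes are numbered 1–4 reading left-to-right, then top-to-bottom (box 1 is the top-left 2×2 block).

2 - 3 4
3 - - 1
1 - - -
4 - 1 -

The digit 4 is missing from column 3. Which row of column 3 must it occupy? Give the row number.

3

Consider where 4 can go in column 3.
row 2, column 3 is out (box 2 already has a 4).
So the only cell in column 3 that can hold 4 is row 3, column 3.
That is row 3.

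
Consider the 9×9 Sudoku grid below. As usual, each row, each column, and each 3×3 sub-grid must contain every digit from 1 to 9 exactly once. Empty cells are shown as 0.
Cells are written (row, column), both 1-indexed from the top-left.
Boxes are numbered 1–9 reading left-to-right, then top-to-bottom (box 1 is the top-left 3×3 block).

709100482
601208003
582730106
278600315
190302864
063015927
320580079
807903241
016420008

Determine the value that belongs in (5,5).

7

Row 5 already contains {1, 2, 3, 4, 6, 8, 9}.
Column 5 already contains {1, 2, 3, 8}.
Its 3×3 block (box 5) already contains {1, 2, 3, 5, 6}.
The only value from 1–9 not eliminated is 7, so (5,5) = 7.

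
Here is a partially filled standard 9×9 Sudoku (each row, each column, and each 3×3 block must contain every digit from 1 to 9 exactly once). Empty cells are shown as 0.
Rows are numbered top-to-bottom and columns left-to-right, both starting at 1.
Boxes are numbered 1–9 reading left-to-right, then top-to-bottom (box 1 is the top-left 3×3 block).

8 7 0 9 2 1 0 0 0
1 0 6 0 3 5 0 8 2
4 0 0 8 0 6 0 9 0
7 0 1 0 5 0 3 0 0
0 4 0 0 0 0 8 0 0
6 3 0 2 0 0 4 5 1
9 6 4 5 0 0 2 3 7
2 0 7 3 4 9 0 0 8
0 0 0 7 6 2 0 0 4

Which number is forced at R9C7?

9

Cell R9C7 itself could take any of {1, 5, 9} by direct elimination.
Consider where 9 can go in box 9.
R8C7 is out (row 8 already has a 9).
R8C8 is out (row 8 already has a 9).
R9C8 is out (column 8 already has a 9).
So the only cell in box 9 that can hold 9 is R9C7.
Therefore R9C7 = 9.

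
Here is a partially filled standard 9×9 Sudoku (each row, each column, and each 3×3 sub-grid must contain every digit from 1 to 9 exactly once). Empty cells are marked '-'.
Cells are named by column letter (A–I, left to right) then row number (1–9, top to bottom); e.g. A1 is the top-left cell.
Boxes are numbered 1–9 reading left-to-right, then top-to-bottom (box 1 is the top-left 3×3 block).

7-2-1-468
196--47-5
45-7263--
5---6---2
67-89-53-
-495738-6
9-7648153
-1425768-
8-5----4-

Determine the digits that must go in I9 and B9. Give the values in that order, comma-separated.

7,6

For I9:
  Consider where 7 can go in box 9.
  I8 is out (row 8 already has a 7).
  G9 is out (column G already has a 7).
  So the only cell in box 9 that can hold 7 is I9.
  So I9 = 7.
For B9:
  Consider where 6 can go in row 9.
  D9 is out (column D already has a 6).
  E9 is out (column E already has a 6).
  F9 is out (column F already has a 6).
  G9 is out (column G already has a 6).
  I9 is out (column I already has a 6).
  So the only cell in row 9 that can hold 6 is B9.
  So B9 = 6.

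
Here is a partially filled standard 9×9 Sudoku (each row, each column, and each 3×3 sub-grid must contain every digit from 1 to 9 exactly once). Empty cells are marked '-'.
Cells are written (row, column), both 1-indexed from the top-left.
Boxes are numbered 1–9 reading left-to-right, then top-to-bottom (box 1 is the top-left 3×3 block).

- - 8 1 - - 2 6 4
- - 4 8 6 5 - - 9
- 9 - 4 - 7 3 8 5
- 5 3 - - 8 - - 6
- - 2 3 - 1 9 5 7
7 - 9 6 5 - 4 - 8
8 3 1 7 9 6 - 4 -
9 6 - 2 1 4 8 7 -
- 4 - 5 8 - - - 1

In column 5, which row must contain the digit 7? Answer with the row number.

4

Consider where 7 can go in column 5.
(1,5) is out (box 2 already has a 7).
(3,5) is out (row 3 already has a 7).
(5,5) is out (row 5 already has a 7).
So the only cell in column 5 that can hold 7 is (4,5).
That is row 4.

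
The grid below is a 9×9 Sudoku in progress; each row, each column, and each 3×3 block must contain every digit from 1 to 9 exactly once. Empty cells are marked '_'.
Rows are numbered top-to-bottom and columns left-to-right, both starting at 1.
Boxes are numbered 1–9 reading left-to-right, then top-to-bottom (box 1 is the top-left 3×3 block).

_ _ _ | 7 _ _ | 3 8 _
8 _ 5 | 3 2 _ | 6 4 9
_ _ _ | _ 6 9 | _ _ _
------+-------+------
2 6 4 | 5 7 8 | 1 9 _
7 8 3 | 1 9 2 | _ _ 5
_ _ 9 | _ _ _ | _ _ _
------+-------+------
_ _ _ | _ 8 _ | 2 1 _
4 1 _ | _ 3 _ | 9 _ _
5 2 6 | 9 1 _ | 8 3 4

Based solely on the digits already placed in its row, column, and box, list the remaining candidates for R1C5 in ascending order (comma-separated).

Row 1 already contains {3, 7, 8}.
Column 5 already contains {1, 2, 3, 6, 7, 8, 9}.
Its 3×3 block (box 2) already contains {2, 3, 6, 7, 9}.
Removing those from 1–9 leaves {4, 5} as the candidates for R1C5.

4,5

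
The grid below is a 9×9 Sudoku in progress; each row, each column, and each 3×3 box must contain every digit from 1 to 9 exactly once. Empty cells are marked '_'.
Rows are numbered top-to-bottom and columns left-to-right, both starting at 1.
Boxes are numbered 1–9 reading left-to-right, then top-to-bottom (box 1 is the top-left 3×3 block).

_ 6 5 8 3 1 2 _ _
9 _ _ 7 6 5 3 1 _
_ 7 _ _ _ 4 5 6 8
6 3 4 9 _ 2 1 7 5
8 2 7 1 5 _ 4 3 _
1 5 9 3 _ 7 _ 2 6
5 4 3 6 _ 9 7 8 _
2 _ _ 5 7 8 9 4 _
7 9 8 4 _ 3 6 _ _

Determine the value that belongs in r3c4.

Row 3 already contains {4, 5, 6, 7, 8}.
Column 4 already contains {1, 3, 4, 5, 6, 7, 8, 9}.
Its 3×3 block (box 2) already contains {1, 3, 4, 5, 6, 7, 8}.
The only value from 1–9 not eliminated is 2, so r3c4 = 2.

2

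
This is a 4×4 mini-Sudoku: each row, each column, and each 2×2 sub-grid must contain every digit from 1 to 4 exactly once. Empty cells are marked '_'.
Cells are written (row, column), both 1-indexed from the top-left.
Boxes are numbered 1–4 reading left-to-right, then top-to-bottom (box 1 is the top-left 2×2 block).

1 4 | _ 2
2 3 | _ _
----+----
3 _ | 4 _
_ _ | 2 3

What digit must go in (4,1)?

Row 4 already contains {2, 3}.
Column 1 already contains {1, 2, 3}.
Its 2×2 block (box 3) already contains {3}.
The only value from 1–4 not eliminated is 4, so (4,1) = 4.

4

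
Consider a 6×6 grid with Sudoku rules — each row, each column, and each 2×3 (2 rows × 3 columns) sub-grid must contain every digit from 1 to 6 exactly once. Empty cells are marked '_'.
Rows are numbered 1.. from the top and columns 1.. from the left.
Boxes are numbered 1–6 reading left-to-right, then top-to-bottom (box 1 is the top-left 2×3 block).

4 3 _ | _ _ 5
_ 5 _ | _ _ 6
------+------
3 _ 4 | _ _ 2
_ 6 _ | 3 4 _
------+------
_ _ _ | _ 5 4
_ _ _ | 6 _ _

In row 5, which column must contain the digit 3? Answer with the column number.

Consider where 3 can go in row 5.
row 5, column 1 is out (column 1 already has a 3).
row 5, column 2 is out (column 2 already has a 3).
row 5, column 4 is out (column 4 already has a 3).
So the only cell in row 5 that can hold 3 is row 5, column 3.
That is column 3.

3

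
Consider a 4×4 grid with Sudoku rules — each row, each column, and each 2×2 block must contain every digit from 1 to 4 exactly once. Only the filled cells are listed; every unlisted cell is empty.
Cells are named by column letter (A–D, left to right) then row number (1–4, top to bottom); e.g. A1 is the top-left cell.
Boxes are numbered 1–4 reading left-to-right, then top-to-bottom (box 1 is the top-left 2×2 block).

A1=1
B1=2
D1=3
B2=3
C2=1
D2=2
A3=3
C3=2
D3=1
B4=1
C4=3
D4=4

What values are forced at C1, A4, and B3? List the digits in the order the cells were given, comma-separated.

4,2,4

For C1:
  Row 1 already contains {1, 2, 3}.
  Column C already contains {1, 2, 3}.
  Its 2×2 block (box 2) already contains {1, 2, 3}.
  The only value from 1–4 not eliminated is 4, so C1 = 4.
For A4:
  Row 4 already contains {1, 3, 4}.
  Column A already contains {1, 3}.
  Its 2×2 block (box 3) already contains {1, 3}.
  The only value from 1–4 not eliminated is 2, so A4 = 2.
For B3:
  Row 3 already contains {1, 2, 3}.
  Column B already contains {1, 2, 3}.
  Its 2×2 block (box 3) already contains {1, 3}.
  The only value from 1–4 not eliminated is 4, so B3 = 4.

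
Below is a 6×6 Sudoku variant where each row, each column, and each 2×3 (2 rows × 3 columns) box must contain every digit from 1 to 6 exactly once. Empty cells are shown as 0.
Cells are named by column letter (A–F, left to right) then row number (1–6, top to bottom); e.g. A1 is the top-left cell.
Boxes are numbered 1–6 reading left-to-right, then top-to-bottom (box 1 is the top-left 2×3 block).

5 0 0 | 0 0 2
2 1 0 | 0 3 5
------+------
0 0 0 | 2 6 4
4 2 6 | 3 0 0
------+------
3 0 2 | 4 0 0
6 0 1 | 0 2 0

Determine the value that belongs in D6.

5

Row 6 already contains {1, 2, 6}.
Column D already contains {2, 3, 4}.
Its 2×3 block (box 6) already contains {2, 4}.
The only value from 1–6 not eliminated is 5, so D6 = 5.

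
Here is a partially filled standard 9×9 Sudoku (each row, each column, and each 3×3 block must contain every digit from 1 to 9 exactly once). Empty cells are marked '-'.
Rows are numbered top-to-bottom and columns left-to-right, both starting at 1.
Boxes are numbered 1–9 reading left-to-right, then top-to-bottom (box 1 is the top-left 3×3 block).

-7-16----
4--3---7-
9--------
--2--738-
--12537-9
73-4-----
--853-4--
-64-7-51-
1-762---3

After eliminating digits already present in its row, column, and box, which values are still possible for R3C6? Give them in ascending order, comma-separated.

Row 3 already contains {9}.
Column 6 already contains {3, 7}.
Its 3×3 block (box 2) already contains {1, 3, 6}.
Removing those from 1–9 leaves {2, 4, 5, 8} as the candidates for R3C6.

2,4,5,8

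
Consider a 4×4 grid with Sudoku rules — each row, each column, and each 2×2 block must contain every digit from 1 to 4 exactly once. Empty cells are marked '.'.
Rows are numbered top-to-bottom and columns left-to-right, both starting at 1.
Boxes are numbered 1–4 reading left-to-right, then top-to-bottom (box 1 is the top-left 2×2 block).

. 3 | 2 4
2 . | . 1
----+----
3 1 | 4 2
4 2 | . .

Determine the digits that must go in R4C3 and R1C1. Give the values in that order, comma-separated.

1,1

For R4C3:
  Consider where 1 can go in column 3.
  R2C3 is out (row 2 already has a 1).
  So the only cell in column 3 that can hold 1 is R4C3.
  So R4C3 = 1.
For R1C1:
  Row 1 already contains {2, 3, 4}.
  Column 1 already contains {2, 3, 4}.
  Its 2×2 block (box 1) already contains {2, 3}.
  The only value from 1–4 not eliminated is 1, so R1C1 = 1.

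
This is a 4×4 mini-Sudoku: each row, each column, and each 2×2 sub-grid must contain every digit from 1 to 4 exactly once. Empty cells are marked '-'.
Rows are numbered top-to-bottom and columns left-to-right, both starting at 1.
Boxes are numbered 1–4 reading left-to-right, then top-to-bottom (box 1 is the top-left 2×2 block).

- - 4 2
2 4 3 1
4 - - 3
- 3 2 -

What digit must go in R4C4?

4

Row 4 already contains {2, 3}.
Column 4 already contains {1, 2, 3}.
Its 2×2 block (box 4) already contains {2, 3}.
The only value from 1–4 not eliminated is 4, so R4C4 = 4.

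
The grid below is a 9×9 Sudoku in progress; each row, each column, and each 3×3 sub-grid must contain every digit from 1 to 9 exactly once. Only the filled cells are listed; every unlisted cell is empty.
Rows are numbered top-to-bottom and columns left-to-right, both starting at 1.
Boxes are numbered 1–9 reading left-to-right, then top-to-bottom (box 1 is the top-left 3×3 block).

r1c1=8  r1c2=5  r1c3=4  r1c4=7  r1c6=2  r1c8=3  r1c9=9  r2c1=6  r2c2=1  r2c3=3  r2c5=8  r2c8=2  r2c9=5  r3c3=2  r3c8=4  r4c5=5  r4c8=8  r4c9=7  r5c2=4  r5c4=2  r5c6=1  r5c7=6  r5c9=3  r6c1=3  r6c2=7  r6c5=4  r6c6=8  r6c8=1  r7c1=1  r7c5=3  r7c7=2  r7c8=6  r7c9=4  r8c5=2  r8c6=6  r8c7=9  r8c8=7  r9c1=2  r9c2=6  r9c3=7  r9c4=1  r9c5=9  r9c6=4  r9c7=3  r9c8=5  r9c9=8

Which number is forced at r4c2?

Cell r4c2 itself could take any of {2, 9} by direct elimination.
Consider where 2 can go in box 4.
r4c1 is out (column 1 already has a 2).
r4c3 is out (column 3 already has a 2).
r5c1 is out (row 5 already has a 2).
r5c3 is out (row 5 already has a 2).
r6c3 is out (column 3 already has a 2).
So the only cell in box 4 that can hold 2 is r4c2.
Therefore r4c2 = 2.

2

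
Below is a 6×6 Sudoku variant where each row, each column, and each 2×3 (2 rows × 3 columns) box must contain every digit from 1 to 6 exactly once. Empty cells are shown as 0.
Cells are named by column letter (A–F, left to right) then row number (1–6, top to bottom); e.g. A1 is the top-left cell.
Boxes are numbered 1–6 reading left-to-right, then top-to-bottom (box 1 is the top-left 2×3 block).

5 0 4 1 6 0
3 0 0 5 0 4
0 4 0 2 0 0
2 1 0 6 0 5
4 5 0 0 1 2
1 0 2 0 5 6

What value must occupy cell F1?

3

Row 1 already contains {1, 4, 5, 6}.
Column F already contains {2, 4, 5, 6}.
Its 2×3 block (box 2) already contains {1, 4, 5, 6}.
The only value from 1–6 not eliminated is 3, so F1 = 3.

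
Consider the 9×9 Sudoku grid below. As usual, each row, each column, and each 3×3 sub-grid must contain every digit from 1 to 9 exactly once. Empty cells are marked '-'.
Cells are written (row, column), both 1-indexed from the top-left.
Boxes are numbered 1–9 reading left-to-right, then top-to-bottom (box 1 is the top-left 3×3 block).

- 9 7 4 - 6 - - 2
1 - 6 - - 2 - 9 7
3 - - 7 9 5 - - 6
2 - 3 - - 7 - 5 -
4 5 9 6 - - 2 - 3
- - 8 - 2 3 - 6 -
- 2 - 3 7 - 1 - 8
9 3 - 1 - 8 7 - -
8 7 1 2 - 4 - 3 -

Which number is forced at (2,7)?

5

Cell (2,7) itself could take any of {3, 4, 5, 8} by direct elimination.
Consider where 5 can go in row 2.
(2,2) is out (column 2 already has a 5).
(2,4) is out (box 2 already has a 5).
(2,5) is out (box 2 already has a 5).
So the only cell in row 2 that can hold 5 is (2,7).
Therefore (2,7) = 5.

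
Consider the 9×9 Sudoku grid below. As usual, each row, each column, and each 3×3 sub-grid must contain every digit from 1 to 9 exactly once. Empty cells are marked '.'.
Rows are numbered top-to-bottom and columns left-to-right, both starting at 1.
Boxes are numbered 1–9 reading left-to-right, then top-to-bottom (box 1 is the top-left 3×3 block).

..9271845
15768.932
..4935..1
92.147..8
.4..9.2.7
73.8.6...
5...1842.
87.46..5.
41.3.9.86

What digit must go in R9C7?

7

Row 9 already contains {1, 3, 4, 6, 8, 9}.
Column 7 already contains {2, 4, 8, 9}.
Its 3×3 block (box 9) already contains {2, 4, 5, 6, 8}.
The only value from 1–9 not eliminated is 7, so R9C7 = 7.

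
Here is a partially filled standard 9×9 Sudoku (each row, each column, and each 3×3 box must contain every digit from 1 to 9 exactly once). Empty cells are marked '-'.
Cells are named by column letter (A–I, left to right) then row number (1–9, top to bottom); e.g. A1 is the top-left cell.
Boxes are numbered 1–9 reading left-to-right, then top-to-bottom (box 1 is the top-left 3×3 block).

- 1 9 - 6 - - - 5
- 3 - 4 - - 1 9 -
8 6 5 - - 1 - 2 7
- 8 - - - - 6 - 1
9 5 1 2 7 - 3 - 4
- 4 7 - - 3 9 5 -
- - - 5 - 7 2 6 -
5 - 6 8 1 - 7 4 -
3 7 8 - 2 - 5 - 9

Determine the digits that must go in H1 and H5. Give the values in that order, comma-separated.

For H1:
  Consider where 3 can go in column H.
  H4 is out (box 6 already has a 3).
  H5 is out (row 5 already has a 3).
  H9 is out (row 9 already has a 3).
  So the only cell in column H that can hold 3 is H1.
  So H1 = 3.
For H5:
  Row 5 already contains {1, 2, 3, 4, 5, 7, 9}.
  Column H already contains {2, 4, 5, 6, 9}.
  Its 3×3 block (box 6) already contains {1, 3, 4, 5, 6, 9}.
  The only value from 1–9 not eliminated is 8, so H5 = 8.

3,8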